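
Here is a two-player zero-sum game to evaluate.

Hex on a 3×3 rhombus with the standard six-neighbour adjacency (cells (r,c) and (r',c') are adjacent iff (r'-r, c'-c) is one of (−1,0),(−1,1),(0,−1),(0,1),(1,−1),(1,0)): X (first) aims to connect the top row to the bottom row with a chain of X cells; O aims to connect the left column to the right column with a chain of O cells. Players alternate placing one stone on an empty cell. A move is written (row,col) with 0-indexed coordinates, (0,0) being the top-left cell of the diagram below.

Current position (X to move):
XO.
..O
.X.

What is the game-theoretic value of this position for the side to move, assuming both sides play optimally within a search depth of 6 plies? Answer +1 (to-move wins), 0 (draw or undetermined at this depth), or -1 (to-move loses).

[XO./..O/.X.] X move#1: (0,2):-1/XOX/..O/.X., (1,0):+1/XO./X.O/.X.*, (1,1):+1/XO./.XO/.X., (2,0):-1/XO./..O/XX., (2,2):-1/XO./..O/.XX
[XO./X.O/.X.] O move#2: (0,2):-1/XOO/X.O/.X.*, (1,1):-1/XO./XOO/.X., (2,0):-1/XO./X.O/OX., (2,2):-1/XO./X.O/.XO
[XOO/X.O/.X.] X move#3: (1,1):+1/XOO/XXO/.X.*, (2,0):+1/XOO/X.O/XX., (2,2):+1/XOO/X.O/.XX
[XOO/XXO/.X.] end (terminal -1, O#4); searched XO./..O/.X. to 6

value(XO./..O/.X., X) = +1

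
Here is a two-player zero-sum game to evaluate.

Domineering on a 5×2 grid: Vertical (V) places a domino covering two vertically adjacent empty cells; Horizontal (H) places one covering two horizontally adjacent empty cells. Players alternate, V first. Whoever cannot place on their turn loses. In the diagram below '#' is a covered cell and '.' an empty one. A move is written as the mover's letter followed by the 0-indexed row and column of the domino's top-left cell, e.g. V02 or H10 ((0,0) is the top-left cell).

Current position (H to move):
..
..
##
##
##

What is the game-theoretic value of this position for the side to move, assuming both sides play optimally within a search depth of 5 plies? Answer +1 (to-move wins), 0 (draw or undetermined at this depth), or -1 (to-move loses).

value(../../##/##/##, H) = +1

ply 1, H at ../../##/##/## | H00=+1→##/../##/##/##*; H10=+1→../##/##/##/##
ply 2: ##/../##/##/## is terminal -1 (V); from ../../##/##/## depth 5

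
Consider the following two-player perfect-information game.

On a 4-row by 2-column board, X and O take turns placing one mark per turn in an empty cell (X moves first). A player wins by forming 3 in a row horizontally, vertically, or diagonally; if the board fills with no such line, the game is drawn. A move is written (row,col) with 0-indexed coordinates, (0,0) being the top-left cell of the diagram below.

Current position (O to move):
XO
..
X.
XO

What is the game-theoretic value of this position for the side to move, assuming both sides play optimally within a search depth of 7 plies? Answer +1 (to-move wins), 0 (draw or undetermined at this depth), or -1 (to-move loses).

value(XO/../X./XO, O) = 0

p1 O@[XO/../X./XO]: (1,0)[XO/O./X./XO]+0* (1,1)[XO/.O/X./XO]-1 (2,1)[XO/../XO/XO]-1
p2 X@[XO/O./X./XO]: (1,1)[XO/OX/X./XO]+0* (2,1)[XO/O./XX/XO]+0
p3 O@[XO/OX/X./XO]: (2,1)[XO/OX/XO/XO]+0*
p4 X@[XO/OX/XO/XO] terminal +0; root [XO/../X./XO] d7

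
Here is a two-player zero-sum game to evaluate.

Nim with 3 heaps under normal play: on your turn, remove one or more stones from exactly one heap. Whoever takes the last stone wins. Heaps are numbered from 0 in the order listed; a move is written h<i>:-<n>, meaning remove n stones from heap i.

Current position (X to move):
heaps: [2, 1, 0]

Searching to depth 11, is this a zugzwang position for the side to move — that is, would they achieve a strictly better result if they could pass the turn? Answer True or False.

zugzwang((2,1,0), X) = False

ply 1, X at (2,1,0) | h0:-1=+1→(1,1,0)*; h0:-2=-1→(0,1,0); h1:-1=-1→(2,0,0)
ply 2, O at (1,1,0) | h0:-1=-1→(0,1,0)*; h1:-1=-1→(1,0,0)
ply 3, X at (0,1,0) | h1:-1=+1→(0,0,0)*
ply 4: (0,0,0) is terminal -1 (O); from (2,1,0) depth 11
suppose X passes — search the same position with O to move:
pass> ply 1, O at (2,1,0) | h0:-1=+1→(1,1,0)*; h0:-2=-1→(0,1,0); h1:-1=-1→(2,0,0)
pass> ply 2, X at (1,1,0) | h0:-1=-1→(0,1,0)*; h1:-1=-1→(1,0,0)
pass> ply 3, O at (0,1,0) | h1:-1=+1→(0,0,0)*
pass> ply 4: (0,0,0) is terminal -1 (X); from (2,1,0) depth 11
for X: play +1, pass -1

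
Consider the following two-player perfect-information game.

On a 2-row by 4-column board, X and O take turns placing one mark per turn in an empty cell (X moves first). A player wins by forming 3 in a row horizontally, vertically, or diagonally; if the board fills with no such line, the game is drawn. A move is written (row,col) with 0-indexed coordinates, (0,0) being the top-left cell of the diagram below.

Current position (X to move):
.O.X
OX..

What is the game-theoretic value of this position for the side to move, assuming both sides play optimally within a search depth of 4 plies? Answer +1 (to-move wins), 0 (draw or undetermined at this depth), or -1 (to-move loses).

ply 1, X at .O.X/OX.. | (0,0)=+0→XO.X/OX..*; (0,2)=+0→.OXX/OX..; (1,2)=+0→.O.X/OXX.; (1,3)=+0→.O.X/OX.X
ply 2, O at XO.X/OX.. | (0,2)=+0→XOOX/OX..*; (1,2)=+0→XO.X/OXO.; (1,3)=+0→XO.X/OX.O
ply 3, X at XOOX/OX.. | (1,2)=+0→XOOX/OXX.*; (1,3)=+0→XOOX/OX.X
ply 4, O at XOOX/OXX. | (1,3)=+0→XOOX/OXXO*
ply 5: XOOX/OXXO is terminal +0 (X); from .O.X/OX.. depth 4

value(.O.X/OX.., X) = 0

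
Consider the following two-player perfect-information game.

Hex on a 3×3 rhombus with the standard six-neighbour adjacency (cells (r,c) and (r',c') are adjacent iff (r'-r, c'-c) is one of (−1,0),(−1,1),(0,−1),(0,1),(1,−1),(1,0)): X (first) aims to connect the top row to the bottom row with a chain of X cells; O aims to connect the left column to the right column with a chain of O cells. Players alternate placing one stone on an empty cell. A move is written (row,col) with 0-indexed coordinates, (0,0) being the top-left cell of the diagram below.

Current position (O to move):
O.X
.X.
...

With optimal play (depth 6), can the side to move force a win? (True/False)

O winning at [O.X/.X./...]: False

[O.X/.X./...] O move#1: (0,1):-1/OOX/.X./...*, (1,0):-1/O.X/OX./..., (1,2):-1/O.X/.XO/..., (2,0):-1/O.X/.X./O.., (2,1):-1/O.X/.X./.O., (2,2):-1/O.X/.X./..O
[OOX/.X./...] X move#2: (1,0):+1/OOX/XX./...*, (1,2):+1/OOX/.XX/..., (2,0):+1/OOX/.X./X.., (2,1):+1/OOX/.X./.X., (2,2):+1/OOX/.X./..X
[OOX/XX./...] O move#3: (1,2):-1/OOX/XXO/...*, (2,0):-1/OOX/XX./O.., (2,1):-1/OOX/XX./.O., (2,2):-1/OOX/XX./..O
[OOX/XXO/...] X move#4: (2,0):+1/OOX/XXO/X..*, (2,1):+1/OOX/XXO/.X., (2,2):+1/OOX/XXO/..X
[OOX/XXO/X..] end (terminal -1, O#5); searched O.X/.X./... to 6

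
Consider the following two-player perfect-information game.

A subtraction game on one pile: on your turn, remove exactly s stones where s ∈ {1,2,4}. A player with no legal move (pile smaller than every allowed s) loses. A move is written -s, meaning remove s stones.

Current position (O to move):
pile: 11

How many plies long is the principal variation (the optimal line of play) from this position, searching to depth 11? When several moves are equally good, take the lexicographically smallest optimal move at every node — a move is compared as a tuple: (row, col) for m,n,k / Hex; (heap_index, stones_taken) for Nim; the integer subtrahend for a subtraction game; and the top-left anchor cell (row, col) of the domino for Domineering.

[11] O move#1: -1:-1/10, -2:+1/9*, -4:-1/7
[9] X move#2: -1:-1/8*, -2:-1/7, -4:-1/5
[8] O move#3: -1:-1/7, -2:+1/6*, -4:-1/4
[6] X move#4: -1:-1/5*, -2:-1/4, -4:-1/2
[5] O move#5: -1:-1/4, -2:+1/3*, -4:-1/1
[3] X move#6: -1:-1/2*, -2:-1/1
[2] O move#7: -1:-1/1, -2:+1/0*
[0] end (terminal -1, X#8); searched 11 to 11

PV length from [11]: 7 plies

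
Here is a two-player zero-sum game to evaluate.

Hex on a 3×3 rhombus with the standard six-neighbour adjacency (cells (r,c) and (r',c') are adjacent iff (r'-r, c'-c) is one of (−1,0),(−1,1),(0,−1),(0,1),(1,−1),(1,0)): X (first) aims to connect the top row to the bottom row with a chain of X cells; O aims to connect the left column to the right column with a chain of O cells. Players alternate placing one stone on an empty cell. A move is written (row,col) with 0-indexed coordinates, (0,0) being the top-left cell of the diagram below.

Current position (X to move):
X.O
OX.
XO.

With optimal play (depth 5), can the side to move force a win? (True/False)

X winning at [X.O/OX./XO.]: True

[X.O/OX./XO.] X move#1: (0,1):+1/XXO/OX./XO.*, (1,2):-1/X.O/OXX/XO., (2,2):-1/X.O/OX./XOX
[XXO/OX./XO.] end (terminal -1, O#2); searched X.O/OX./XO. to 5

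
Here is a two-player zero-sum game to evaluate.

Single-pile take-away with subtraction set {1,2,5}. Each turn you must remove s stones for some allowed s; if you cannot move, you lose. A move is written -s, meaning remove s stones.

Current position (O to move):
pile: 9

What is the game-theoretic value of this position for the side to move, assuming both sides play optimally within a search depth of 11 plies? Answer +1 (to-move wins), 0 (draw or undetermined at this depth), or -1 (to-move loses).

value(9, O) = -1

ply 1, O at 9 | -1=-1→8*; -2=-1→7; -5=-1→4
ply 2, X at 8 | -1=-1→7; -2=+1→6*; -5=+1→3
ply 3, O at 6 | -1=-1→5*; -2=-1→4; -5=-1→1
ply 4, X at 5 | -1=-1→4; -2=+1→3*; -5=+1→0
ply 5, O at 3 | -1=-1→2*; -2=-1→1
ply 6, X at 2 | -1=-1→1; -2=+1→0*
ply 7: 0 is terminal -1 (O); from 9 depth 11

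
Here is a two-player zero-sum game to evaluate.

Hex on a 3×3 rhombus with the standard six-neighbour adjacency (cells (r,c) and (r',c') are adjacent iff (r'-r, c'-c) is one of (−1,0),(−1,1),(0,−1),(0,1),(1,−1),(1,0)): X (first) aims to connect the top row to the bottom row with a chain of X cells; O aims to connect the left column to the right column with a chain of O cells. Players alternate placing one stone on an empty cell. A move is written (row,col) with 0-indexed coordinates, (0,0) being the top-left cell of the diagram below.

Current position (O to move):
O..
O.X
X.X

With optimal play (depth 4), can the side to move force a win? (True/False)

ply 1, O at O../O.X/X.X | (0,1)=-1→OO./O.X/X.X; (0,2)=+1→O.O/O.X/X.X*; (1,1)=-1→O../OOX/X.X; (2,1)=-1→O../O.X/XOX
ply 2, X at O.O/O.X/X.X | (0,1)=-1→OXO/O.X/X.X*; (1,1)=-1→O.O/OXX/X.X; (2,1)=-1→O.O/O.X/XXX
ply 3, O at OXO/O.X/X.X | (1,1)=+1→OXO/OOX/X.X*; (2,1)=-1→OXO/O.X/XOX
ply 4: OXO/OOX/X.X is terminal -1 (X); from O../O.X/X.X depth 4

O winning at [O../O.X/X.X]: True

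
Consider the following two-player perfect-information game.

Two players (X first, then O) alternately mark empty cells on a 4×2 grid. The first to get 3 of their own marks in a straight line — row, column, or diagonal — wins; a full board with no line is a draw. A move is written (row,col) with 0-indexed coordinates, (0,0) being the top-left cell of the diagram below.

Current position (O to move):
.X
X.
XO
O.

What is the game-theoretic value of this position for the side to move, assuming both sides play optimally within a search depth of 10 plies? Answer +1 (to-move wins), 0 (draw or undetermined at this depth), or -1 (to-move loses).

[.X/X./XO/O.] O move#1: (0,0):+0/OX/X./XO/O.*, (1,1):-1/.X/XO/XO/O., (3,1):-1/.X/X./XO/OO
[OX/X./XO/O.] X move#2: (1,1):+0/OX/XX/XO/O.*, (3,1):+0/OX/X./XO/OX
[OX/XX/XO/O.] O move#3: (3,1):+0/OX/XX/XO/OO*
[OX/XX/XO/OO] end (terminal +0, X#4); searched .X/X./XO/O. to 10

value(.X/X./XO/O., O) = 0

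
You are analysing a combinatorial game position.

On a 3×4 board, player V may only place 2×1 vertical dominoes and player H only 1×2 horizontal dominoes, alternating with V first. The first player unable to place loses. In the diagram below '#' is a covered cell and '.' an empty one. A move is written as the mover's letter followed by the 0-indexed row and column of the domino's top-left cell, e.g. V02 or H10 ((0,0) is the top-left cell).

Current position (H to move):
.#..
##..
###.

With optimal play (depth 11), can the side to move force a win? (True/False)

H winning at [.#../##../###.]: True

p1 H@[.#../##../###.]: H02[.###/##../###.]-1 H12[.#../####/###.]+1*
p2 V@[.#../####/###.] terminal -1; root [.#../##../###.] d11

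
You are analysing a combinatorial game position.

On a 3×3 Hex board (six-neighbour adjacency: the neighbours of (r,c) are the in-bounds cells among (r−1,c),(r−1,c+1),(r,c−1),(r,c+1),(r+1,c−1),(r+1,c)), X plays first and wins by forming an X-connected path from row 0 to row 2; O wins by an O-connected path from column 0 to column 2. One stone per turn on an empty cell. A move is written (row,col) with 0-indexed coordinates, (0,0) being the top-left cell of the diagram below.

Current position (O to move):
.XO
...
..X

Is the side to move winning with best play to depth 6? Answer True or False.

O winning at [.XO/.../..X]: True

ply 1, O at .XO/.../..X | (0,0)=-1→OXO/.../..X; (1,0)=-1→.XO/O../..X; (1,1)=+1→.XO/.O./..X*; (1,2)=-1→.XO/..O/..X; (2,0)=-1→.XO/.../O.X; (2,1)=-1→.XO/.../.OX
ply 2, X at .XO/.O./..X | (0,0)=-1→XXO/.O./..X*; (1,0)=-1→.XO/XO./..X; (1,2)=-1→.XO/.OX/..X; (2,0)=-1→.XO/.O./X.X; (2,1)=-1→.XO/.O./.XX
ply 3, O at XXO/.O./..X | (1,0)=+1→XXO/OO./..X*; (1,2)=+1→XXO/.OO/..X; (2,0)=+1→XXO/.O./O.X; (2,1)=+1→XXO/.O./.OX
ply 4: XXO/OO./..X is terminal -1 (X); from .XO/.../..X depth 6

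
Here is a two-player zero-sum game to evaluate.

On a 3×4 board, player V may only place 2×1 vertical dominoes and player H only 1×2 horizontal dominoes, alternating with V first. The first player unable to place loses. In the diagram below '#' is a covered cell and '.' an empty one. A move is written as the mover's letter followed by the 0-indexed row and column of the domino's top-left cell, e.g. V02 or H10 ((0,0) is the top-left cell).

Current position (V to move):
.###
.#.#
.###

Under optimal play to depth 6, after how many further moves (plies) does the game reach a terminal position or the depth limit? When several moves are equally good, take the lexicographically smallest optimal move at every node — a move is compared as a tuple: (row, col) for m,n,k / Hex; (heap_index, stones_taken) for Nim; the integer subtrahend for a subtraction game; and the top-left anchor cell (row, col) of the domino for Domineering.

PV length from [.###/.#.#/.###]: 1 ply

ply 1, V at .###/.#.#/.### | V00=+1→####/##.#/.###*; V10=+1→.###/##.#/####
ply 2: ####/##.#/.### is terminal -1 (H); from .###/.#.#/.### depth 6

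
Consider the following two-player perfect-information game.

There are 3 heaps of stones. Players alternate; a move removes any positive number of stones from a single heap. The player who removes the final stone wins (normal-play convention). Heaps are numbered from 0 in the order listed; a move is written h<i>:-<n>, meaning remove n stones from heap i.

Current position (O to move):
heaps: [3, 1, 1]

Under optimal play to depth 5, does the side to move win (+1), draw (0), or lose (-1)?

value((3,1,1), O) = +1

p1 O@[(3,1,1)]: h0:-1[(2,1,1)]-1 h0:-2[(1,1,1)]-1 h0:-3[(0,1,1)]+1* h1:-1[(3,0,1)]-1 h2:-1[(3,1,0)]-1
p2 X@[(0,1,1)]: h1:-1[(0,0,1)]-1* h2:-1[(0,1,0)]-1
p3 O@[(0,0,1)]: h2:-1[(0,0,0)]+1*
p4 X@[(0,0,0)] terminal -1; root [(3,1,1)] d5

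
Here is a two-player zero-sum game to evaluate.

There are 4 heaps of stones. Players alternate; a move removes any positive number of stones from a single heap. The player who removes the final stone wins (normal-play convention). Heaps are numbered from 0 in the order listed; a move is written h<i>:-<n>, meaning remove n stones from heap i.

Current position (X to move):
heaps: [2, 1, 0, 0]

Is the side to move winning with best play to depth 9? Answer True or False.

X winning at [(2,1,0,0)]: True

ply 1, X at (2,1,0,0) | h0:-1=+1→(1,1,0,0)*; h0:-2=-1→(0,1,0,0); h1:-1=-1→(2,0,0,0)
ply 2, O at (1,1,0,0) | h0:-1=-1→(0,1,0,0)*; h1:-1=-1→(1,0,0,0)
ply 3, X at (0,1,0,0) | h1:-1=+1→(0,0,0,0)*
ply 4: (0,0,0,0) is terminal -1 (O); from (2,1,0,0) depth 9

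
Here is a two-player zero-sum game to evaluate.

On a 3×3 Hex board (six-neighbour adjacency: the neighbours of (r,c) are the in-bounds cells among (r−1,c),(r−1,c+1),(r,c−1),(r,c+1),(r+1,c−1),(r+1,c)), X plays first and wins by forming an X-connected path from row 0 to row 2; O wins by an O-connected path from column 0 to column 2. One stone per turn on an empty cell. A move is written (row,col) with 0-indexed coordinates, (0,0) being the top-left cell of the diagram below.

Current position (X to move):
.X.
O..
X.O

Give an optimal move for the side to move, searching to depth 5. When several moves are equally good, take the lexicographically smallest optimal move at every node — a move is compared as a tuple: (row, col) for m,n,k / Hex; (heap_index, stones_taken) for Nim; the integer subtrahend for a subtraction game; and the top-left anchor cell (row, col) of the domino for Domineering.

p1 X@[.X./O../X.O]: (0,0)[XX./O../X.O]-1 (0,2)[.XX/O../X.O]-1 (1,1)[.X./OX./X.O]+1* (1,2)[.X./O.X/X.O]-1 (2,1)[.X./O../XXO]-1
p2 O@[.X./OX./X.O] terminal -1; root [.X./O../X.O] d5

X's best at [.X./O../X.O]: (1,1)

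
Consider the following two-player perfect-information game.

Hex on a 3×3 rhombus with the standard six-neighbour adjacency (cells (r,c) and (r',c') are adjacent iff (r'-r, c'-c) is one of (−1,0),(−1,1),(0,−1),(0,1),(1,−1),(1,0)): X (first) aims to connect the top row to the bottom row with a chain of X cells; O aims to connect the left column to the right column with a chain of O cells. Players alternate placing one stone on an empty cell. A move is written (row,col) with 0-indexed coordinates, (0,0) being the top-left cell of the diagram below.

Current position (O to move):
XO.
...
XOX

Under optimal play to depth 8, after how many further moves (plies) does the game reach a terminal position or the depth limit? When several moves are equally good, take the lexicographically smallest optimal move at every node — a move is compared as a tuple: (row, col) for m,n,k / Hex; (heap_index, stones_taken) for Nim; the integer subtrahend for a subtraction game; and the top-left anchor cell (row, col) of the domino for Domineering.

p1 O@[XO./.../XOX]: (0,2)[XOO/.../XOX]-1* (1,0)[XO./O../XOX]-1 (1,1)[XO./.O./XOX]-1 (1,2)[XO./..O/XOX]-1
p2 X@[XOO/.../XOX]: (1,0)[XOO/X../XOX]+1* (1,1)[XOO/.X./XOX]-1 (1,2)[XOO/..X/XOX]-1
p3 O@[XOO/X../XOX] terminal -1; root [XO./.../XOX] d8

PV length from [XO./.../XOX]: 2 plies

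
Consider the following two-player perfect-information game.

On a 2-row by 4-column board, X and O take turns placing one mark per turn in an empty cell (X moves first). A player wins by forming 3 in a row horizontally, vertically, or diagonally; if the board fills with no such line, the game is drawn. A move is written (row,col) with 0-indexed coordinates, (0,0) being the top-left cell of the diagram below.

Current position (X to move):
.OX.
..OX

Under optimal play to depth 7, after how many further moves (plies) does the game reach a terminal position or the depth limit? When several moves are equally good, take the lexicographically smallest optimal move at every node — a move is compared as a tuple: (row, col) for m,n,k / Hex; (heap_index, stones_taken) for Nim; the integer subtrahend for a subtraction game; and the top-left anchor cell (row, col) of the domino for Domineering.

ply 1, X at .OX./..OX | (0,0)=+0→XOX./..OX*; (0,3)=+0→.OXX/..OX; (1,0)=+0→.OX./X.OX; (1,1)=+0→.OX./.XOX
ply 2, O at XOX./..OX | (0,3)=+0→XOXO/..OX*; (1,0)=+0→XOX./O.OX; (1,1)=+0→XOX./.OOX
ply 3, X at XOXO/..OX | (1,0)=+0→XOXO/X.OX*; (1,1)=+0→XOXO/.XOX
ply 4, O at XOXO/X.OX | (1,1)=+0→XOXO/XOOX*
ply 5: XOXO/XOOX is terminal +0 (X); from .OX./..OX depth 7

PV length from [.OX./..OX]: 4 plies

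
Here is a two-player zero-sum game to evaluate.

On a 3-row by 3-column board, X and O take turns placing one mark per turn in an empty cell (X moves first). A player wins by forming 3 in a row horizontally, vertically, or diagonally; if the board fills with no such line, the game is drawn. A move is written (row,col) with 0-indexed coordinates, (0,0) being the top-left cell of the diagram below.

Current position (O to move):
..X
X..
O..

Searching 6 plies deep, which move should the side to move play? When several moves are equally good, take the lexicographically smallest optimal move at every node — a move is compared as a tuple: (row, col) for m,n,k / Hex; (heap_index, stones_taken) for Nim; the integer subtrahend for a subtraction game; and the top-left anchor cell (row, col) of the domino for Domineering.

O's best at [..X/X../O..]: (1,1)

[..X/X../O..] O move#1: (0,0):-1/O.X/X../O.., (0,1):-1/.OX/X../O.., (1,1):+0/..X/XO./O..*, (1,2):+0/..X/X.O/O.., (2,1):-1/..X/X../OO., (2,2):+0/..X/X../O.O
[..X/XO./O..] X move#2: (0,0):+0/X.X/XO./O..*, (0,1):+0/.XX/XO./O.., (1,2):-1/..X/XOX/O.., (2,1):+0/..X/XO./OX., (2,2):+0/..X/XO./O.X
[X.X/XO./O..] O move#3: (0,1):+0/XOX/XO./O..*, (1,2):-1/X.X/XOO/O.., (2,1):-1/X.X/XO./OO., (2,2):-1/X.X/XO./O.O
[XOX/XO./O..] X move#4: (1,2):-1/XOX/XOX/O.., (2,1):+0/XOX/XO./OX.*, (2,2):-1/XOX/XO./O.X
[XOX/XO./OX.] O move#5: (1,2):+0/XOX/XOO/OX.*, (2,2):+0/XOX/XO./OXO
[XOX/XOO/OX.] X move#6: (2,2):+0/XOX/XOO/OXX*
[XOX/XOO/OXX] end (terminal +0, O#7); searched ..X/X../O.. to 6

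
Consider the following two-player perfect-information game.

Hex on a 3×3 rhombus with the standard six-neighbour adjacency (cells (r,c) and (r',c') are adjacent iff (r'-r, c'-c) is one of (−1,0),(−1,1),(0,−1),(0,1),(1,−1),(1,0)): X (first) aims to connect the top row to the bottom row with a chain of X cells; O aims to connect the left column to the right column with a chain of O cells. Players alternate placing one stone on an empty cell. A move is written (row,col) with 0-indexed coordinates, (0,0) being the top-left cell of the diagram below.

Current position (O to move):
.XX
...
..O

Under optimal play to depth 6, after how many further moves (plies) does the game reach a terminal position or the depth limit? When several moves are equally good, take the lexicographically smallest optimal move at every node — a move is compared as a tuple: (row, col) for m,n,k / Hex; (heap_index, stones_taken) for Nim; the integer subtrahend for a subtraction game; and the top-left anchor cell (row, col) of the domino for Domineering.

[.XX/.../..O] O move#1: (0,0):-1/OXX/.../..O, (1,0):-1/.XX/O../..O, (1,1):+1/.XX/.O./..O*, (1,2):-1/.XX/..O/..O, (2,0):-1/.XX/.../O.O, (2,1):-1/.XX/.../.OO
[.XX/.O./..O] X move#2: (0,0):-1/XXX/.O./..O*, (1,0):-1/.XX/XO./..O, (1,2):-1/.XX/.OX/..O, (2,0):-1/.XX/.O./X.O, (2,1):-1/.XX/.O./.XO
[XXX/.O./..O] O move#3: (1,0):+1/XXX/OO./..O*, (1,2):+1/XXX/.OO/..O, (2,0):+1/XXX/.O./O.O, (2,1):+1/XXX/.O./.OO
[XXX/OO./..O] X move#4: (1,2):-1/XXX/OOX/..O*, (2,0):-1/XXX/OO./X.O, (2,1):-1/XXX/OO./.XO
[XXX/OOX/..O] O move#5: (2,0):-1/XXX/OOX/O.O, (2,1):+1/XXX/OOX/.OO*
[XXX/OOX/.OO] end (terminal -1, X#6); searched .XX/.../..O to 6

PV length from [.XX/.../..O]: 5 plies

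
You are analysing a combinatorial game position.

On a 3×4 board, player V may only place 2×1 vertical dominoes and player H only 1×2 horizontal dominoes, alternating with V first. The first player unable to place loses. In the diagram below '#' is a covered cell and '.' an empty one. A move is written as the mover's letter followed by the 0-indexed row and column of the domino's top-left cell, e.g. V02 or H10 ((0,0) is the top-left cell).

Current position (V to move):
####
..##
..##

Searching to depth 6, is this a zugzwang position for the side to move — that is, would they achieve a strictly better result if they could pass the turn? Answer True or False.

zugzwang(####/..##/..##, V) = False

p1 V@[####/..##/..##]: V10[####/#.##/#.##]+1* V11[####/.###/.###]+1
p2 H@[####/#.##/#.##] terminal -1; root [####/..##/..##] d6
suppose V passes — search the same position with H to move:
pass> p1 H@[####/..##/..##]: H10[####/####/..##]+1* H20[####/..##/####]+1
pass> p2 V@[####/####/..##] terminal -1; root [####/..##/..##] d6
for V: play +1, pass -1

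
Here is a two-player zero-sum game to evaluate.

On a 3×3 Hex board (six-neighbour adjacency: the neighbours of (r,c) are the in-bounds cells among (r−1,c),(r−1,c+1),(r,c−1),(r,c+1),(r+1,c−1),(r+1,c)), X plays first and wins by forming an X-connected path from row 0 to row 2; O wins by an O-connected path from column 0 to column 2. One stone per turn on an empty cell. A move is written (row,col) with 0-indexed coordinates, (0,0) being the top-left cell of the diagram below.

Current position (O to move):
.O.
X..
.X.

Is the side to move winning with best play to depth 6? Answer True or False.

p1 O@[.O./X../.X.]: (0,0)[OO./X../.X.]-1 (0,2)[.OO/X../.X.]-1 (1,1)[.O./XO./.X.]+1* (1,2)[.O./X.O/.X.]-1 (2,0)[.O./X../OX.]-1 (2,2)[.O./X../.XO]-1
p2 X@[.O./XO./.X.]: (0,0)[XO./XO./.X.]-1* (0,2)[.OX/XO./.X.]-1 (1,2)[.O./XOX/.X.]-1 (2,0)[.O./XO./XX.]-1 (2,2)[.O./XO./.XX]-1
p3 O@[XO./XO./.X.]: (0,2)[XOO/XO./.X.]-1 (1,2)[XO./XOO/.X.]-1 (2,0)[XO./XO./OX.]+1* (2,2)[XO./XO./.XO]-1
p4 X@[XO./XO./OX.]: (0,2)[XOX/XO./OX.]-1* (1,2)[XO./XOX/OX.]-1 (2,2)[XO./XO./OXX]-1
p5 O@[XOX/XO./OX.]: (1,2)[XOX/XOO/OX.]+1* (2,2)[XOX/XO./OXO]-1
p6 X@[XOX/XOO/OX.] terminal -1; root [.O./X../.X.] d6

O winning at [.O./X../.X.]: True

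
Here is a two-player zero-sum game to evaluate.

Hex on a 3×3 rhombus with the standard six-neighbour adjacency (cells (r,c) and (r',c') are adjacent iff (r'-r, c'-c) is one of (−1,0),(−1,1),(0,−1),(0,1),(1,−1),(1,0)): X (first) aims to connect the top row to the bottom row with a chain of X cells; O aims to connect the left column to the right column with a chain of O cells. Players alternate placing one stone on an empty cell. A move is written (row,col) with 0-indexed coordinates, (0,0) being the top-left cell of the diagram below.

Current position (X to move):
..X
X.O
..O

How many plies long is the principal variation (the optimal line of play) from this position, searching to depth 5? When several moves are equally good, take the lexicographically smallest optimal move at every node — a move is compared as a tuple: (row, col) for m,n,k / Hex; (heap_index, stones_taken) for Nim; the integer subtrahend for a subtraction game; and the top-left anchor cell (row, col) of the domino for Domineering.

p1 X@[..X/X.O/..O]: (0,0)[X.X/X.O/..O]-1 (0,1)[.XX/X.O/..O]-1 (1,1)[..X/XXO/..O]+1* (2,0)[..X/X.O/X.O]+1 (2,1)[..X/X.O/.XO]+1
p2 O@[..X/XXO/..O]: (0,0)[O.X/XXO/..O]-1* (0,1)[.OX/XXO/..O]-1 (2,0)[..X/XXO/O.O]-1 (2,1)[..X/XXO/.OO]-1
p3 X@[O.X/XXO/..O]: (0,1)[OXX/XXO/..O]+1* (2,0)[O.X/XXO/X.O]+1 (2,1)[O.X/XXO/.XO]+1
p4 O@[OXX/XXO/..O]: (2,0)[OXX/XXO/O.O]-1* (2,1)[OXX/XXO/.OO]-1
p5 X@[OXX/XXO/O.O]: (2,1)[OXX/XXO/OXO]+1*
p6 O@[OXX/XXO/OXO] terminal -1; root [..X/X.O/..O] d5

PV length from [..X/X.O/..O]: 5 plies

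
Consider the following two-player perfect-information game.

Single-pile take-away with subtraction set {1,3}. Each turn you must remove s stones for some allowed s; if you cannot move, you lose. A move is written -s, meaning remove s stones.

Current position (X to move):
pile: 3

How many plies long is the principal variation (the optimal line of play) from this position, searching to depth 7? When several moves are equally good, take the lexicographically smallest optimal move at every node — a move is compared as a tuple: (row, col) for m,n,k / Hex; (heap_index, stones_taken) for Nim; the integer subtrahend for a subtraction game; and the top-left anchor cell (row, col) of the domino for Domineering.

[3] X move#1: -1:+1/2*, -3:+1/0
[2] O move#2: -1:-1/1*
[1] X move#3: -1:+1/0*
[0] end (terminal -1, O#4); searched 3 to 7

PV length from [3]: 3 plies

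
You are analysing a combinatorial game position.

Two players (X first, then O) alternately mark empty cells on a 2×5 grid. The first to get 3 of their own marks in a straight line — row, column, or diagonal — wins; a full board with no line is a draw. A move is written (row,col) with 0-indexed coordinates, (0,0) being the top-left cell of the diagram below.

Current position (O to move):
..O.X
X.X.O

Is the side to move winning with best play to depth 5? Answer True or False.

O winning at [..O.X/X.X.O]: False

[..O.X/X.X.O] O move#1: (0,0):-1/O.O.X/X.X.O, (0,1):-1/.OO.X/X.X.O, (0,3):-1/..OOX/X.X.O, (1,1):+0/..O.X/XOX.O*, (1,3):-1/..O.X/X.XOO
[..O.X/XOX.O] X move#2: (0,0):+0/X.O.X/XOX.O*, (0,1):+0/.XO.X/XOX.O, (0,3):+0/..OXX/XOX.O, (1,3):-1/..O.X/XOXXO
[X.O.X/XOX.O] O move#3: (0,1):+0/XOO.X/XOX.O*, (0,3):+0/X.OOX/XOX.O, (1,3):+0/X.O.X/XOXOO
[XOO.X/XOX.O] X move#4: (0,3):+0/XOOXX/XOX.O*, (1,3):-1/XOO.X/XOXXO
[XOOXX/XOX.O] O move#5: (1,3):+0/XOOXX/XOXOO*
[XOOXX/XOXOO] end (terminal +0, X#6); searched ..O.X/X.X.O to 5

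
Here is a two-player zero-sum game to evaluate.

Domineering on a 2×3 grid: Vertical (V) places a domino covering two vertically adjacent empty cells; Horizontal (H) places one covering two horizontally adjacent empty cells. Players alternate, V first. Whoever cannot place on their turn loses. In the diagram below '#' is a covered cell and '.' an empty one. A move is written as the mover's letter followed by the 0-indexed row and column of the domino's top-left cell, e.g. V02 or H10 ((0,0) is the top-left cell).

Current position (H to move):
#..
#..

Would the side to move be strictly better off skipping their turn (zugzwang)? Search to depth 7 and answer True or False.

zugzwang(#../#.., H) = False

[#../#..] H move#1: H01:+1/###/#..*, H11:+1/#../###
[###/#..] end (terminal -1, V#2); searched #../#.. to 7
pass branch (V moves first from the same position):
  | [#../#..] V move#1: V01:+1/##./##.*, V02:+1/#.#/#.#
  | [##./##.] end (terminal -1, H#2); searched #../#.. to 7
H moving scores +1; H passing scores -1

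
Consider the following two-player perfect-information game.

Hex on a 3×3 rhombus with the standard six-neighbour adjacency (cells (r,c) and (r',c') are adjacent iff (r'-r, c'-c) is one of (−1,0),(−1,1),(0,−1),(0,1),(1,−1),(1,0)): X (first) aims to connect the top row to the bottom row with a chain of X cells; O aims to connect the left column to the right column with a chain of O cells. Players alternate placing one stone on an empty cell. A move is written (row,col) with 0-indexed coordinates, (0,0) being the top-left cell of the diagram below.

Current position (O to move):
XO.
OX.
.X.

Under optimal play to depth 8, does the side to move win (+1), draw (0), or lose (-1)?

value(XO./OX./.X., O) = +1

p1 O@[XO./OX./.X.]: (0,2)[XOO/OX./.X.]+1* (1,2)[XO./OXO/.X.]-1 (2,0)[XO./OX./OX.]-1 (2,2)[XO./OX./.XO]-1
p2 X@[XOO/OX./.X.] terminal -1; root [XO./OX./.X.] d8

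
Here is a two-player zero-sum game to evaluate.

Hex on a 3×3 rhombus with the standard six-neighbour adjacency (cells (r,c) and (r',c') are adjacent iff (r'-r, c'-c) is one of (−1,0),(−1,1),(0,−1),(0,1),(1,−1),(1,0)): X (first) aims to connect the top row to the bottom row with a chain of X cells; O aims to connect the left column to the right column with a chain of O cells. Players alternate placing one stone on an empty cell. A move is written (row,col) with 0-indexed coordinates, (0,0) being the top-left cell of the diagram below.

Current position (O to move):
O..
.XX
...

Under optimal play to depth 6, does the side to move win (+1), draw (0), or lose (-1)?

value(O../.XX/..., O) = -1

ply 1, O at O../.XX/... | (0,1)=-1→OO./.XX/...*; (0,2)=-1→O.O/.XX/...; (1,0)=-1→O../OXX/...; (2,0)=-1→O../.XX/O..; (2,1)=-1→O../.XX/.O.; (2,2)=-1→O../.XX/..O
ply 2, X at OO./.XX/... | (0,2)=+1→OOX/.XX/...*; (1,0)=-1→OO./XXX/...; (2,0)=-1→OO./.XX/X..; (2,1)=-1→OO./.XX/.X.; (2,2)=-1→OO./.XX/..X
ply 3, O at OOX/.XX/... | (1,0)=-1→OOX/OXX/...*; (2,0)=-1→OOX/.XX/O..; (2,1)=-1→OOX/.XX/.O.; (2,2)=-1→OOX/.XX/..O
ply 4, X at OOX/OXX/... | (2,0)=+1→OOX/OXX/X..*; (2,1)=+1→OOX/OXX/.X.; (2,2)=+1→OOX/OXX/..X
ply 5: OOX/OXX/X.. is terminal -1 (O); from O../.XX/... depth 6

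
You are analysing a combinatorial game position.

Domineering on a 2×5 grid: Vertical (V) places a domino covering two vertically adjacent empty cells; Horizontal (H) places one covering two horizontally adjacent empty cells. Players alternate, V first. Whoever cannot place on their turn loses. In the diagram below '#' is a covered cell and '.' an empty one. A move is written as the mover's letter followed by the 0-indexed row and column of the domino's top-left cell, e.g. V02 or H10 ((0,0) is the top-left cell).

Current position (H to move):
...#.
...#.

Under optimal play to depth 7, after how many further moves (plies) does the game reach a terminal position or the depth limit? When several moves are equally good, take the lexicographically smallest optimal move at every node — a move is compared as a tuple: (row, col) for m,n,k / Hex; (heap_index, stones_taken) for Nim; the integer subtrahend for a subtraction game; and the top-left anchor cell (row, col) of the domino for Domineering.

ply 1, H at ...#./...#. | H00=-1→##.#./...#.*; H01=-1→.###./...#.; H10=-1→...#./##.#.; H11=-1→...#./.###.
ply 2, V at ##.#./...#. | V02=+1→####./..##.*; V04=-1→##.##/...##
ply 3, H at ####./..##. | H10=-1→####./####.*
ply 4, V at ####./####. | V04=+1→#####/#####*
ply 5: #####/##### is terminal -1 (H); from ...#./...#. depth 7

PV length from [...#./...#.]: 4 plies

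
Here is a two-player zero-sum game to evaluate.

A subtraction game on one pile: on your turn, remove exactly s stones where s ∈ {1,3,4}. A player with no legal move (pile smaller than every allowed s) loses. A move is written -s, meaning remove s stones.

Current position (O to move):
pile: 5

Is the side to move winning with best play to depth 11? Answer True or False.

[5] O move#1: -1:-1/4, -3:+1/2*, -4:-1/1
[2] X move#2: -1:-1/1*
[1] O move#3: -1:+1/0*
[0] end (terminal -1, X#4); searched 5 to 11

O winning at [5]: True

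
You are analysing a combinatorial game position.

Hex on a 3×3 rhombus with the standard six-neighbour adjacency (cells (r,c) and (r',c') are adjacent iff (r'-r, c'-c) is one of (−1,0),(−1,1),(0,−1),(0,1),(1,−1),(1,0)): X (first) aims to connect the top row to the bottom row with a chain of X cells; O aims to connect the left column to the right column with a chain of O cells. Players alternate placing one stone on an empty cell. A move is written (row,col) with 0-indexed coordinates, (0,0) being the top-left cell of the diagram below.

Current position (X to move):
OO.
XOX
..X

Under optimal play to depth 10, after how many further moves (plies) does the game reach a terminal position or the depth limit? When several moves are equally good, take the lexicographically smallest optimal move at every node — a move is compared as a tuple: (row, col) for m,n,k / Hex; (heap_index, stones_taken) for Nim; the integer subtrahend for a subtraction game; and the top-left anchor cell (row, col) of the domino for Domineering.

p1 X@[OO./XOX/..X]: (0,2)[OOX/XOX/..X]+1* (2,0)[OO./XOX/X.X]-1 (2,1)[OO./XOX/.XX]-1
p2 O@[OOX/XOX/..X] terminal -1; root [OO./XOX/..X] d10

PV length from [OO./XOX/..X]: 1 ply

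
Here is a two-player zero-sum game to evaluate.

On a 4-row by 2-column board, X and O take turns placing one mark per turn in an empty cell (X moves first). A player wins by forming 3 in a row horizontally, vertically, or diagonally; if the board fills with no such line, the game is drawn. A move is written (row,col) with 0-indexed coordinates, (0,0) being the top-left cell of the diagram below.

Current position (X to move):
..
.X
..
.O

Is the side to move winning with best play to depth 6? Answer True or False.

X winning at [../.X/../.O]: False

[../.X/../.O] X move#1: (0,0):+0/X./.X/../.O*, (0,1):+0/.X/.X/../.O, (1,0):+0/../XX/../.O, (2,0):+0/../.X/X./.O, (2,1):+0/../.X/.X/.O, (3,0):+0/../.X/../XO
[X./.X/../.O] O move#2: (0,1):+0/XO/.X/../.O*, (1,0):+0/X./OX/../.O, (2,0):+0/X./.X/O./.O, (2,1):+0/X./.X/.O/.O, (3,0):+0/X./.X/../OO
[XO/.X/../.O] X move#3: (1,0):+0/XO/XX/../.O*, (2,0):+0/XO/.X/X./.O, (2,1):+0/XO/.X/.X/.O, (3,0):+0/XO/.X/../XO
[XO/XX/../.O] O move#4: (2,0):+0/XO/XX/O./.O*, (2,1):-1/XO/XX/.O/.O, (3,0):-1/XO/XX/../OO
[XO/XX/O./.O] X move#5: (2,1):+0/XO/XX/OX/.O*, (3,0):+0/XO/XX/O./XO
[XO/XX/OX/.O] O move#6: (3,0):+0/XO/XX/OX/OO*
[XO/XX/OX/OO] end (terminal +0, X#7); searched ../.X/../.O to 6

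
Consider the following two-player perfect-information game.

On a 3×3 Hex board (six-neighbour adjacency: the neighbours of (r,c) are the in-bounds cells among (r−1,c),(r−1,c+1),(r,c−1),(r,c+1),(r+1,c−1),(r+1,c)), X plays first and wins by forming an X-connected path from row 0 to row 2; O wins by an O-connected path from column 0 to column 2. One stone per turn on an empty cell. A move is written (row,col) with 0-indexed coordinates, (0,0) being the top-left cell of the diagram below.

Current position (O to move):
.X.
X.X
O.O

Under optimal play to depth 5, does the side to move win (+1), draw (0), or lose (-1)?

[.X./X.X/O.O] O move#1: (0,0):-1/OX./X.X/O.O, (0,2):+1/.XO/X.X/O.O*, (1,1):+1/.X./XOX/O.O, (2,1):+1/.X./X.X/OOO
[.XO/X.X/O.O] X move#2: (0,0):-1/XXO/X.X/O.O*, (1,1):-1/.XO/XXX/O.O, (2,1):-1/.XO/X.X/OXO
[XXO/X.X/O.O] O move#3: (1,1):+1/XXO/XOX/O.O*, (2,1):+1/XXO/X.X/OOO
[XXO/XOX/O.O] end (terminal -1, X#4); searched .X./X.X/O.O to 5

value(.X./X.X/O.O, O) = +1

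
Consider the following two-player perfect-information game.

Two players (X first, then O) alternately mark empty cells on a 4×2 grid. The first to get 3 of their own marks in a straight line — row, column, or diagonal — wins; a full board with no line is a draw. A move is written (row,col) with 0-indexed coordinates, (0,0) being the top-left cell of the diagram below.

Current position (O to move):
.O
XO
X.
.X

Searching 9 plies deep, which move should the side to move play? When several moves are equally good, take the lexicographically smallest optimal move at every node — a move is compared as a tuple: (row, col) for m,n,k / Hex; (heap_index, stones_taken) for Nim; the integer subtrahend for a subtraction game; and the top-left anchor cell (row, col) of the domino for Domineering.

ply 1, O at .O/XO/X./.X | (0,0)=-1→OO/XO/X./.X; (2,1)=+1→.O/XO/XO/.X*; (3,0)=-1→.O/XO/X./OX
ply 2: .O/XO/XO/.X is terminal -1 (X); from .O/XO/X./.X depth 9

O's best at [.O/XO/X./.X]: (2,1)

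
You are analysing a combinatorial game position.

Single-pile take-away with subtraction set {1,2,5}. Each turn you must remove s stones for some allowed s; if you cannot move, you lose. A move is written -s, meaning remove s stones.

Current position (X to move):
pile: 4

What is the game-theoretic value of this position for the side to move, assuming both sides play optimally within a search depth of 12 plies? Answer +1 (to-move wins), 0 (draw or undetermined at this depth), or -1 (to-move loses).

value(4, X) = +1

p1 X@[4]: -1[3]+1* -2[2]-1
p2 O@[3]: -1[2]-1* -2[1]-1
p3 X@[2]: -1[1]-1 -2[0]+1*
p4 O@[0] terminal -1; root [4] d12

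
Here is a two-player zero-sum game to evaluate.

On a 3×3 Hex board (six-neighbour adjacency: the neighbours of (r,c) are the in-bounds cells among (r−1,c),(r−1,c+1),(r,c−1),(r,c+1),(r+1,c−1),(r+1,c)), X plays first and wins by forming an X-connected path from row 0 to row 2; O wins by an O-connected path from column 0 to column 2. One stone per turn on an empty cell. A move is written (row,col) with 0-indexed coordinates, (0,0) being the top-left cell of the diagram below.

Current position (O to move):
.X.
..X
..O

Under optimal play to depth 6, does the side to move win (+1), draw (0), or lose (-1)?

ply 1, O at .X./..X/..O | (0,0)=-1→OX./..X/..O; (0,2)=-1→.XO/..X/..O; (1,0)=-1→.X./O.X/..O; (1,1)=+1→.X./.OX/..O*; (2,0)=-1→.X./..X/O.O; (2,1)=-1→.X./..X/.OO
ply 2, X at .X./.OX/..O | (0,0)=-1→XX./.OX/..O*; (0,2)=-1→.XX/.OX/..O; (1,0)=-1→.X./XOX/..O; (2,0)=-1→.X./.OX/X.O; (2,1)=-1→.X./.OX/.XO
ply 3, O at XX./.OX/..O | (0,2)=+1→XXO/.OX/..O*; (1,0)=+1→XX./OOX/..O; (2,0)=+1→XX./.OX/O.O; (2,1)=+1→XX./.OX/.OO
ply 4, X at XXO/.OX/..O | (1,0)=-1→XXO/XOX/..O*; (2,0)=-1→XXO/.OX/X.O; (2,1)=-1→XXO/.OX/.XO
ply 5, O at XXO/XOX/..O | (2,0)=+1→XXO/XOX/O.O*; (2,1)=-1→XXO/XOX/.OO
ply 6: XXO/XOX/O.O is terminal -1 (X); from .X./..X/..O depth 6

value(.X./..X/..O, O) = +1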